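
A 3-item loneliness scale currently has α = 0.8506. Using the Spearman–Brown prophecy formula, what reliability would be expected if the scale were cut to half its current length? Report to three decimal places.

predicted reliability = 0.740

Length factor m = 1/2
α' = m·α / (1 − (1−m)·α)
   = 1/2 × 0.8506 / (1 − (1 − 1/2) × 0.8506)
   = 0.4253 / 0.5747 = 0.740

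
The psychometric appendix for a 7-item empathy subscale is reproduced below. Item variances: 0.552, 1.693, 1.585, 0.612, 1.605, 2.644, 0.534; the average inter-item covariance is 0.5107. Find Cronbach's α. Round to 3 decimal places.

Cronbach's α = 0.816

Σσ²ᵢ = 0.552 + 1.693 + 1.585 + 0.612 + 1.605 + 2.644 + 0.534 = 9.225
Sum of the 21 distinct covariances = 21 × 0.5107 = 10.7247
Var(T) = Σσ²ᵢ + 2·Σcov = 9.225 + 2 × 10.7247 = 30.6744
α = (7/6)·(1 − 9.225/30.6744) = 0.816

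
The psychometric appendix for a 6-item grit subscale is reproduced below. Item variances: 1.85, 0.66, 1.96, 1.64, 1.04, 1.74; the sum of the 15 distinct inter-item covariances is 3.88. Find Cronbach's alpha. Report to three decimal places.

sum of item variances = 1.85 + 0.66 + 1.96 + 1.64 + 1.04 + 1.74 = 8.89
Sum of distinct covariances = 3.88
total variance = sum of item variances + 2·Σcov = 8.89 + 2 × 3.88 = 16.65
α = (6/5)·(1 − 8.89/16.65) = 0.559

Cronbach's alpha = 0.559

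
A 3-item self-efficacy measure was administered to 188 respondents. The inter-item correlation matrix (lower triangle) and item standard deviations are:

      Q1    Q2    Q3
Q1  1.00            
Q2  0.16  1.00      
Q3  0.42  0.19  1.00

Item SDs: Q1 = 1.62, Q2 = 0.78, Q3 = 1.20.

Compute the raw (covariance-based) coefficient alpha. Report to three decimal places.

coefficient alpha = 0.508

Σσ²ᵢ = 1.62² + 0.78² + 1.20² = 4.6728
Covariances σ_ij = r_ij · s_i · s_j:
  σ(Q1,Q2) = 0.16 × 1.62 × 0.78 = 0.2022
  σ(Q1,Q3) = 0.42 × 1.62 × 1.20 = 0.8165
  σ(Q2,Q3) = 0.19 × 0.78 × 1.20 = 0.1778
σ²_T = Σσ²ᵢ + 2·Σσ_ij = 4.6728 + 2 × 1.1965 = 7.0658
α = (3/2)·(1 − 4.6728/7.0658) = 0.508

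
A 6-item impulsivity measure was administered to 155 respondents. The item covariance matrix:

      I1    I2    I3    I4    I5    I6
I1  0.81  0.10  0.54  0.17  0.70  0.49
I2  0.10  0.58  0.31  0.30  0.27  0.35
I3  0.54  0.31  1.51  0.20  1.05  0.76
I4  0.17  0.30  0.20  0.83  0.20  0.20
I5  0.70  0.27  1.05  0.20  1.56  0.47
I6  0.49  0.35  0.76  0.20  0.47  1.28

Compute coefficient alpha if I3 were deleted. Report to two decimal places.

α = 0.70

Remaining items: I1, I2, I4, I5, I6 (k = 5).
ΣVar(i) = 0.81 + 0.58 + 0.83 + 1.56 + 1.28 = 5.06
σ²_total = 5.06 + 2 × 3.25 = 11.56
α (item deleted) = (5/4)·(1 − 5.06/11.56) = 0.70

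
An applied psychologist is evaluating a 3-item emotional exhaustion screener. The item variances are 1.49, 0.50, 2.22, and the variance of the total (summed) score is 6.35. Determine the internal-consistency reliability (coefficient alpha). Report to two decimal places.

α = 0.51

Σσᵢ² = 1.49 + 0.50 + 2.22 = 4.21
α = (k/(k−1))·(1 − Σσᵢ²/total variance) = (3/2)·(1 − 4.21/6.35) = 0.51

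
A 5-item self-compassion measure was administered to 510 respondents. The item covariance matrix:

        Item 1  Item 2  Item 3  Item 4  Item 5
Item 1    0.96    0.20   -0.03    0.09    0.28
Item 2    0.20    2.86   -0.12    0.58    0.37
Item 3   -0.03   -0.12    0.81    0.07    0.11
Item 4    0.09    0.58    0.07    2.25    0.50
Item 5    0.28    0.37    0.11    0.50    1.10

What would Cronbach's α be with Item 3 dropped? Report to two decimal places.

Remaining items: Item 1, Item 2, Item 4, Item 5 (k = 4).
Σσᵢ² = 0.96 + 2.86 + 2.25 + 1.10 = 7.17
total variance = 7.17 + 2 × 2.02 = 11.21
α (item deleted) = (4/3)·(1 − 7.17/11.21) = 0.48

α = 0.48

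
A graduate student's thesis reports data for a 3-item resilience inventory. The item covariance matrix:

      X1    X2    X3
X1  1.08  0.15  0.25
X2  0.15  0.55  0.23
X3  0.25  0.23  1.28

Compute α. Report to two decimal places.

ΣVar(i) = 1.08 + 0.55 + 1.28 = 2.91
Sum of off-diagonal covariances = 0.63
total variance = 2.91 + 2 × 0.63 = 4.17
α = (k/(k−1))·(1 − ΣVar(i)/total variance) = (3/2)·(1 − 2.91/4.17) = 0.45

α = 0.45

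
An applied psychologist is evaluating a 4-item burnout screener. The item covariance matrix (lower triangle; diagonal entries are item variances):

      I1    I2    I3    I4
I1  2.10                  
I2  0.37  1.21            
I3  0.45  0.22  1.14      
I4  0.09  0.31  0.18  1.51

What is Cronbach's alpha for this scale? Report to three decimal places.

α = 0.470

ΣVar(i) = 2.10 + 1.21 + 1.14 + 1.51 = 5.96
Sum of off-diagonal covariances = 1.62
σ²_T = 5.96 + 2 × 1.62 = 9.20
α = (k/(k−1))·(1 − ΣVar(i)/σ²_T) = (4/3)·(1 − 5.96/9.20) = 0.470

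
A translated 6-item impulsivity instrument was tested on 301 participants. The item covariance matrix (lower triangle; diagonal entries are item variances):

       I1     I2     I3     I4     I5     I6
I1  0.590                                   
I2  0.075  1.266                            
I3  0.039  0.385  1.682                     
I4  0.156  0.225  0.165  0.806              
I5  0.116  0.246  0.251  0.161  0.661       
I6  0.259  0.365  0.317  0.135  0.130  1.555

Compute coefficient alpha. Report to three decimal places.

coefficient alpha = 0.576

Σσ²ᵢ = 0.590 + 1.266 + 1.682 + 0.806 + 0.661 + 1.555 = 6.560
Sum of the distinct covariances = 3.025
σ²_T = 6.560 + 2 × 3.025 = 12.610
α = (k/(k−1))·(1 − Σσ²ᵢ/σ²_T) = (6/5)·(1 − 6.560/12.610) = 0.576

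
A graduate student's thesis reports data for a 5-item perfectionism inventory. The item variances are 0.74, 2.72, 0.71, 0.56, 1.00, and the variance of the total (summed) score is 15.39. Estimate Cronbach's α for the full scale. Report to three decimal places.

Cronbach's α = 0.785

ΣVar(i) = 0.74 + 2.72 + 0.71 + 0.56 + 1.00 = 5.73
α = (k/(k−1))·(1 − ΣVar(i)/Var(T)) = (5/4)·(1 − 5.73/15.39) = 0.785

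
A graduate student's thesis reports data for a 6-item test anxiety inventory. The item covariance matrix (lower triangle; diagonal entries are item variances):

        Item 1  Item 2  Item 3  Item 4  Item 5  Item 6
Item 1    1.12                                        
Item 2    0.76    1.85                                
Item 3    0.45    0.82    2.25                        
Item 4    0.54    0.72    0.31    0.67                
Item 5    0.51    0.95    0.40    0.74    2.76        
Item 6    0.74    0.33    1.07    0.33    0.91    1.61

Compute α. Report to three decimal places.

α = 0.782

ΣVar(i) = 1.12 + 1.85 + 2.25 + 0.67 + 2.76 + 1.61 = 10.26
Sum of off-diagonal covariances = 9.58
σ²_T = 10.26 + 2 × 9.58 = 29.42
α = (k/(k−1))·(1 − ΣVar(i)/σ²_T) = (6/5)·(1 − 10.26/29.42) = 0.782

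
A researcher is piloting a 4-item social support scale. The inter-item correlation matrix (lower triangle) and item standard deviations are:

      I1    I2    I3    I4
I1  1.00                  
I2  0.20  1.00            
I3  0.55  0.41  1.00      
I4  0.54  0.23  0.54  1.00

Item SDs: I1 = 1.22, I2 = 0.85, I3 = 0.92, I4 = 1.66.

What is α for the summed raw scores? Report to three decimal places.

Σσ²ᵢ = 1.22² + 0.85² + 0.92² + 1.66² = 5.8129
Covariances σ_ij = r_ij · s_i · s_j:
  σ(I1,I2) = 0.20 × 1.22 × 0.85 = 0.2074
  σ(I1,I3) = 0.55 × 1.22 × 0.92 = 0.6173
  σ(I1,I4) = 0.54 × 1.22 × 1.66 = 1.0936
  σ(I2,I3) = 0.41 × 0.85 × 0.92 = 0.3206
  σ(I2,I4) = 0.23 × 0.85 × 1.66 = 0.3245
  σ(I3,I4) = 0.54 × 0.92 × 1.66 = 0.8247
σ²_T = Σσ²ᵢ + 2·Σσ_ij = 5.8129 + 2 × 3.3881 = 12.5891
α = (4/3)·(1 − 5.8129/12.5891) = 0.718

α = 0.718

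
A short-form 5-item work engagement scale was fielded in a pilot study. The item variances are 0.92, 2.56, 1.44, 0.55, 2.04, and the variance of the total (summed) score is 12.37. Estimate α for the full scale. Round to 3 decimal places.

α = 0.491

Σσ²ᵢ = 0.92 + 2.56 + 1.44 + 0.55 + 2.04 = 7.51
α = (k/(k−1))·(1 − Σσ²ᵢ/total variance) = (5/4)·(1 − 7.51/12.37) = 0.491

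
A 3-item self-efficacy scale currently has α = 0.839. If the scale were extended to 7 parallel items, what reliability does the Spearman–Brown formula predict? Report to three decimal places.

predicted reliability = 0.924

Length factor m = 7/3 = 2.3333
α' = m·α / (1 + (m−1)·α)
   = 7/3 × 0.839 / (1 + (7/3 − 1) × 0.839)
   = 1.9577 / 2.1187 = 0.924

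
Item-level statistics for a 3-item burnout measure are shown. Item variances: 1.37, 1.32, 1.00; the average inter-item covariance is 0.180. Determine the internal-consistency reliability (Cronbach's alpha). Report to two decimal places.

Σσ²ᵢ = 1.37 + 1.32 + 1.00 = 3.69
Sum of the 3 distinct covariances = 3 × 0.180 = 0.540
σ²_total = Σσ²ᵢ + 2·Σcov = 3.69 + 2 × 0.540 = 4.770
α = (3/2)·(1 − 3.69/4.770) = 0.34

α = 0.34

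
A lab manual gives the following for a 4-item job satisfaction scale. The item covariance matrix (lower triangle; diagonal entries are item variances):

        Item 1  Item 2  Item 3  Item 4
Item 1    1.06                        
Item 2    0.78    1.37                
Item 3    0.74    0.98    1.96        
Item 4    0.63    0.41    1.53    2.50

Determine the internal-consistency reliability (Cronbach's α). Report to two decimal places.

Σσ²ᵢ = 1.06 + 1.37 + 1.96 + 2.50 = 6.89
Σ_{i<j} σ_ij = 5.07
σ²_T = 6.89 + 2 × 5.07 = 17.03
α = (k/(k−1))·(1 − Σσ²ᵢ/σ²_T) = (4/3)·(1 − 6.89/17.03) = 0.79

Cronbach's α = 0.79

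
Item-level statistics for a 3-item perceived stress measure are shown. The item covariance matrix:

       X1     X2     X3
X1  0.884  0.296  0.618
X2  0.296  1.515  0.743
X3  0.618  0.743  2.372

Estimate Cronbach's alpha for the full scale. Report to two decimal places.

Cronbach's alpha = 0.61

Σσᵢ² = 0.884 + 1.515 + 2.372 = 4.771
Sum of the distinct covariances = 1.657
total variance = 4.771 + 2 × 1.657 = 8.085
α = (k/(k−1))·(1 − Σσᵢ²/total variance) = (3/2)·(1 − 4.771/8.085) = 0.61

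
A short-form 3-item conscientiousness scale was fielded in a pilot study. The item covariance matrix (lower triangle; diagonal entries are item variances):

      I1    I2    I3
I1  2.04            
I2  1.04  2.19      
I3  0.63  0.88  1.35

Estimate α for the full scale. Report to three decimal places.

Σσ²ᵢ = 2.04 + 2.19 + 1.35 = 5.58
Sum of the distinct covariances = 2.55
σ²_total = 5.58 + 2 × 2.55 = 10.68
α = (k/(k−1))·(1 − Σσ²ᵢ/σ²_total) = (3/2)·(1 − 5.58/10.68) = 0.716

α = 0.716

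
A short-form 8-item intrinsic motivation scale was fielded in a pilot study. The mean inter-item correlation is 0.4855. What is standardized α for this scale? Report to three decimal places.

Standardized α = k·r̄ / (1 + (k−1)·r̄) = 8 × 0.4855 / (1 + 7 × 0.4855)
  = 3.8840 / 4.3985 = 0.883

α = 0.883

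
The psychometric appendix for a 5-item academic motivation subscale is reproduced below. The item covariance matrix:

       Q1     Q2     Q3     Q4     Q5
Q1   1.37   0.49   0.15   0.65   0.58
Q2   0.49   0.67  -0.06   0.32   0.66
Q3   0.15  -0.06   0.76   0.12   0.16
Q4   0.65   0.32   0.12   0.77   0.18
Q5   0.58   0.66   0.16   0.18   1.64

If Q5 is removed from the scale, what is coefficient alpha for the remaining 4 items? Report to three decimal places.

Remaining items: Q1, Q2, Q3, Q4 (k = 4).
ΣVar(i) = 1.37 + 0.67 + 0.76 + 0.77 = 3.57
total variance = 3.57 + 2 × 1.67 = 6.91
α (item deleted) = (4/3)·(1 − 3.57/6.91) = 0.644

coefficient alpha = 0.644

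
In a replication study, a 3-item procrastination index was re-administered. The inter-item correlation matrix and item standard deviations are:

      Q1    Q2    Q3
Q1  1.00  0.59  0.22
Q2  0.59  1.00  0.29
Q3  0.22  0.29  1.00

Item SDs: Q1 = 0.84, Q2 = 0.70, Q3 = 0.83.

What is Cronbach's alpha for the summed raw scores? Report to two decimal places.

Σσ²ᵢ = 0.84² + 0.70² + 0.83² = 1.8845
Covariances σ_ij = r_ij · s_i · s_j:
  σ(Q1,Q2) = 0.59 × 0.84 × 0.70 = 0.3469
  σ(Q1,Q3) = 0.22 × 0.84 × 0.83 = 0.1534
  σ(Q2,Q3) = 0.29 × 0.70 × 0.83 = 0.1685
σ²_T = Σσ²ᵢ + 2·Σσ_ij = 1.8845 + 2 × 0.6688 = 3.2221
α = (3/2)·(1 − 1.8845/3.2221) = 0.62

α = 0.62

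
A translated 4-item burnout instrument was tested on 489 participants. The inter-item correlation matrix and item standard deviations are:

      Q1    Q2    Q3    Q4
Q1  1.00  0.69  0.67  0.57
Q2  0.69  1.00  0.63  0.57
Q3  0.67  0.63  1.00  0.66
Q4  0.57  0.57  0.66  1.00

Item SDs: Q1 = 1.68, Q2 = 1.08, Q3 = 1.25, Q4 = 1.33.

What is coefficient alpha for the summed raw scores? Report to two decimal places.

coefficient alpha = 0.86

Σσ²ᵢ = 1.68² + 1.08² + 1.25² + 1.33² = 7.3202
Covariances σ_ij = r_ij · s_i · s_j:
  σ(Q1,Q2) = 0.69 × 1.68 × 1.08 = 1.2519
  σ(Q1,Q3) = 0.67 × 1.68 × 1.25 = 1.4070
  σ(Q1,Q4) = 0.57 × 1.68 × 1.33 = 1.2736
  σ(Q2,Q3) = 0.63 × 1.08 × 1.25 = 0.8505
  σ(Q2,Q4) = 0.57 × 1.08 × 1.33 = 0.8187
  σ(Q3,Q4) = 0.66 × 1.25 × 1.33 = 1.0973
σ²_T = Σσ²ᵢ + 2·Σσ_ij = 7.3202 + 2 × 6.6990 = 20.7182
α = (4/3)·(1 − 7.3202/20.7182) = 0.86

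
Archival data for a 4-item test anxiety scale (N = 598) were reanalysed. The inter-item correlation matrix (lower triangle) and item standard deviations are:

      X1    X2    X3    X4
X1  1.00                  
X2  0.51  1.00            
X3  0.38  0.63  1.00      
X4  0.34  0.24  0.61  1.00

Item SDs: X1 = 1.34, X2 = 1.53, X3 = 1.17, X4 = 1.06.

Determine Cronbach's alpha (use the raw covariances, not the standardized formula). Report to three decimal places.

Σσ²ᵢ = 1.34² + 1.53² + 1.17² + 1.06² = 6.6290
Covariances σ_ij = r_ij · s_i · s_j:
  σ(X1,X2) = 0.51 × 1.34 × 1.53 = 1.0456
  σ(X1,X3) = 0.38 × 1.34 × 1.17 = 0.5958
  σ(X1,X4) = 0.34 × 1.34 × 1.06 = 0.4829
  σ(X2,X3) = 0.63 × 1.53 × 1.17 = 1.1278
  σ(X2,X4) = 0.24 × 1.53 × 1.06 = 0.3892
  σ(X3,X4) = 0.61 × 1.17 × 1.06 = 0.7565
σ²_T = Σσ²ᵢ + 2·Σσ_ij = 6.6290 + 2 × 4.3978 = 15.4246
α = (4/3)·(1 − 6.6290/15.4246) = 0.760

Cronbach's alpha = 0.760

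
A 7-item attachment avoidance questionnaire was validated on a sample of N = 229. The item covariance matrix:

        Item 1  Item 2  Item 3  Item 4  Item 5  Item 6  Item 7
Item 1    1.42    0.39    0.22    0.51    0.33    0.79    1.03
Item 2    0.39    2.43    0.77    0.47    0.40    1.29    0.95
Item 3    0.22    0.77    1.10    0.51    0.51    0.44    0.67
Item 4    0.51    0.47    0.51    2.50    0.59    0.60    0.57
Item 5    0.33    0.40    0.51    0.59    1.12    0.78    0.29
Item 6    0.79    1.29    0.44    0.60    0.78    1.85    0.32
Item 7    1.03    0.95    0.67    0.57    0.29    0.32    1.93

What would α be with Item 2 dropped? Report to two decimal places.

α = 0.75

Remaining items: Item 1, Item 3, Item 4, Item 5, Item 6, Item 7 (k = 6).
Σσᵢ² = 1.42 + 1.10 + 2.50 + 1.12 + 1.85 + 1.93 = 9.92
σ²_T = 9.92 + 2 × 8.16 = 26.24
α (item deleted) = (6/5)·(1 − 9.92/26.24) = 0.75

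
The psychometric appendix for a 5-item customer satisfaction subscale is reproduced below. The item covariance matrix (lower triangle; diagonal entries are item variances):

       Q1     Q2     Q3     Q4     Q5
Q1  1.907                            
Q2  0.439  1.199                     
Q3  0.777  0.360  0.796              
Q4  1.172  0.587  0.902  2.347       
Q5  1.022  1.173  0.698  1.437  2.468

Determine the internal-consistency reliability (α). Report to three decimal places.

sum of item variances = 1.907 + 1.199 + 0.796 + 2.347 + 2.468 = 8.717
Sum of off-diagonal covariances = 8.567
Var(T) = 8.717 + 2 × 8.567 = 25.851
α = (k/(k−1))·(1 − sum of item variances/Var(T)) = (5/4)·(1 − 8.717/25.851) = 0.828

α = 0.828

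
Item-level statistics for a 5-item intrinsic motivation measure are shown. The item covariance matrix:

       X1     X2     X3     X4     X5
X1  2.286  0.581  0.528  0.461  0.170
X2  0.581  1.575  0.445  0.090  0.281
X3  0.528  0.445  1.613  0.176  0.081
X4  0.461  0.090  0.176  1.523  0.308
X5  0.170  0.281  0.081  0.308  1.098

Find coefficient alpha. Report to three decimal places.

ΣVar(i) = 2.286 + 1.575 + 1.613 + 1.523 + 1.098 = 8.095
Σ_{i<j} σ_ij = 3.121
total variance = 8.095 + 2 × 3.121 = 14.337
α = (k/(k−1))·(1 − ΣVar(i)/total variance) = (5/4)·(1 − 8.095/14.337) = 0.544

α = 0.544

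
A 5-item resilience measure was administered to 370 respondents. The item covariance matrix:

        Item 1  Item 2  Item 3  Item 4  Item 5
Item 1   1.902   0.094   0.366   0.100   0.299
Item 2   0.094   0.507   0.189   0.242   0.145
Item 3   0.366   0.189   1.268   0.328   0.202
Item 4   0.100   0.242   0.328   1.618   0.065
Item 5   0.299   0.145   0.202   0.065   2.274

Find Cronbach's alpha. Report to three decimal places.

Σσᵢ² = 1.902 + 0.507 + 1.268 + 1.618 + 2.274 = 7.569
Sum of the distinct covariances = 2.030
total variance = 7.569 + 2 × 2.030 = 11.629
α = (k/(k−1))·(1 − Σσᵢ²/total variance) = (5/4)·(1 − 7.569/11.629) = 0.436

Cronbach's alpha = 0.436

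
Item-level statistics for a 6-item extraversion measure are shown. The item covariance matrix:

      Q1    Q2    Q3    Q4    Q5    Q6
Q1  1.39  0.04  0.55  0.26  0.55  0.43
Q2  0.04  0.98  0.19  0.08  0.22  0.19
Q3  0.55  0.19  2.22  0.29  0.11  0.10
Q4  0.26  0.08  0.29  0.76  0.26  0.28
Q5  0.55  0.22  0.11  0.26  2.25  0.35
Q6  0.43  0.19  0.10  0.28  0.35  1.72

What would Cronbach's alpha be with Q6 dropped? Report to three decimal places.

Remaining items: Q1, Q2, Q3, Q4, Q5 (k = 5).
sum of item variances = 1.39 + 0.98 + 2.22 + 0.76 + 2.25 = 7.60
σ²_T = 7.60 + 2 × 2.55 = 12.70
α (item deleted) = (5/4)·(1 − 7.60/12.70) = 0.502

Cronbach's alpha = 0.502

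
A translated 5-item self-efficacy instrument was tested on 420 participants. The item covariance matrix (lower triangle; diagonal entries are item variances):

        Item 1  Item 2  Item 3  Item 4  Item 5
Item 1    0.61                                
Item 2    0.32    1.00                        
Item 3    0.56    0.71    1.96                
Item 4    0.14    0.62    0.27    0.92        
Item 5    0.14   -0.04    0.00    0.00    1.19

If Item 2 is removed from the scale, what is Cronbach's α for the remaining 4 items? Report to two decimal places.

α = 0.43

Remaining items: Item 1, Item 3, Item 4, Item 5 (k = 4).
Σσᵢ² = 0.61 + 1.96 + 0.92 + 1.19 = 4.68
Var(T) = 4.68 + 2 × 1.11 = 6.90
α (item deleted) = (4/3)·(1 − 4.68/6.90) = 0.43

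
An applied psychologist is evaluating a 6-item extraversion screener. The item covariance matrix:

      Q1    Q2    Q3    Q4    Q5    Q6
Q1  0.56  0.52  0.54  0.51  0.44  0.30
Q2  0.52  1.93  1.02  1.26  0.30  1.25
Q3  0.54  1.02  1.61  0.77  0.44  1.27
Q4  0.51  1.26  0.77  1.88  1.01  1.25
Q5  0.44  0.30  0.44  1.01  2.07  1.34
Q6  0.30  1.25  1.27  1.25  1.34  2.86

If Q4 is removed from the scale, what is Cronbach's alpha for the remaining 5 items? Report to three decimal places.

α = 0.777

Remaining items: Q1, Q2, Q3, Q5, Q6 (k = 5).
sum of item variances = 0.56 + 1.93 + 1.61 + 2.07 + 2.86 = 9.03
Var(T) = 9.03 + 2 × 7.42 = 23.87
α (item deleted) = (5/4)·(1 − 9.03/23.87) = 0.777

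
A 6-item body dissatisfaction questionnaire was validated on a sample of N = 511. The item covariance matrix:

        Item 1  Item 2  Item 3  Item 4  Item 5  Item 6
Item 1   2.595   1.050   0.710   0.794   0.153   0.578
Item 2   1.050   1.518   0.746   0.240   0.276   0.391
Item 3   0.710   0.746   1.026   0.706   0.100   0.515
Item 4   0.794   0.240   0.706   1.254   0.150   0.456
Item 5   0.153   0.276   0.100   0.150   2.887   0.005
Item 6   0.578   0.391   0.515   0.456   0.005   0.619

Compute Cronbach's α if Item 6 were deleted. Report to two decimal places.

α = 0.64

Remaining items: Item 1, Item 2, Item 3, Item 4, Item 5 (k = 5).
sum of item variances = 2.595 + 1.518 + 1.026 + 1.254 + 2.887 = 9.280
σ²_total = 9.280 + 2 × 4.925 = 19.130
α (item deleted) = (5/4)·(1 − 9.280/19.130) = 0.64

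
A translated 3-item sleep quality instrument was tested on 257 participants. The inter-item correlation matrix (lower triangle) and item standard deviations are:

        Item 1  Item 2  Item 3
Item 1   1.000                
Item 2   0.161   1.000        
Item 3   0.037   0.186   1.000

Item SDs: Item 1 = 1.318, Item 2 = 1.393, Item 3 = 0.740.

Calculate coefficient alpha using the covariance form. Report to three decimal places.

α = 0.298

Σσ²ᵢ = 1.318² + 1.393² + 0.740² = 4.2252
Covariances σ_ij = r_ij · s_i · s_j:
  σ(Item 1,Item 2) = 0.161 × 1.318 × 1.393 = 0.2956
  σ(Item 1,Item 3) = 0.037 × 1.318 × 0.740 = 0.0361
  σ(Item 2,Item 3) = 0.186 × 1.393 × 0.740 = 0.1917
σ²_T = Σσ²ᵢ + 2·Σσ_ij = 4.2252 + 2 × 0.5234 = 5.2720
α = (3/2)·(1 − 4.2252/5.2720) = 0.298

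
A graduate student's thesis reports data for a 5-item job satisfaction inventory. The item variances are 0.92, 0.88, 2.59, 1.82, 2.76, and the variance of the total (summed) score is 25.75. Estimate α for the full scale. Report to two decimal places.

Σσ²ᵢ = 0.92 + 0.88 + 2.59 + 1.82 + 2.76 = 8.97
α = (k/(k−1))·(1 − Σσ²ᵢ/Var(T)) = (5/4)·(1 − 8.97/25.75) = 0.81

α = 0.81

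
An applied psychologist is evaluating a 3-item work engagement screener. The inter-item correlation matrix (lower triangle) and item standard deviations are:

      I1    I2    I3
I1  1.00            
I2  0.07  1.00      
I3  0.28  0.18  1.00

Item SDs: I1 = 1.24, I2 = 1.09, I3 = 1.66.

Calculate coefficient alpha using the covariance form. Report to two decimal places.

Σσ²ᵢ = 1.24² + 1.09² + 1.66² = 5.4813
Covariances σ_ij = r_ij · s_i · s_j:
  σ(I1,I2) = 0.07 × 1.24 × 1.09 = 0.0946
  σ(I1,I3) = 0.28 × 1.24 × 1.66 = 0.5764
  σ(I2,I3) = 0.18 × 1.09 × 1.66 = 0.3257
σ²_T = Σσ²ᵢ + 2·Σσ_ij = 5.4813 + 2 × 0.9967 = 7.4747
α = (3/2)·(1 − 5.4813/7.4747) = 0.40

coefficient alpha = 0.40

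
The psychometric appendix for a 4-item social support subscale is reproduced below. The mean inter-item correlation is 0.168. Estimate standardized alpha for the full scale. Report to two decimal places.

Standardized α = k·r̄ / (1 + (k−1)·r̄) = 4 × 0.168 / (1 + 3 × 0.168)
  = 0.6720 / 1.5040 = 0.45

standardized alpha = 0.45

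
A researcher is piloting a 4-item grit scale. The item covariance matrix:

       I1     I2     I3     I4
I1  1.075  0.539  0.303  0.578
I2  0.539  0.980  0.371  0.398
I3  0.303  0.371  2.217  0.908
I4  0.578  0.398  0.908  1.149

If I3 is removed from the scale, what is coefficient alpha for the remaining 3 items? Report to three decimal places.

Remaining items: I1, I2, I4 (k = 3).
Σσ²ᵢ = 1.075 + 0.980 + 1.149 = 3.204
σ²_T = 3.204 + 2 × 1.515 = 6.234
α (item deleted) = (3/2)·(1 − 3.204/6.234) = 0.729

coefficient alpha = 0.729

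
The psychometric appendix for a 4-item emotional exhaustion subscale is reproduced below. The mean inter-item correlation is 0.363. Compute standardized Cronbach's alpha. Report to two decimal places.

α = 0.70

Standardized α = k·r̄ / (1 + (k−1)·r̄) = 4 × 0.363 / (1 + 3 × 0.363)
  = 1.4520 / 2.0890 = 0.70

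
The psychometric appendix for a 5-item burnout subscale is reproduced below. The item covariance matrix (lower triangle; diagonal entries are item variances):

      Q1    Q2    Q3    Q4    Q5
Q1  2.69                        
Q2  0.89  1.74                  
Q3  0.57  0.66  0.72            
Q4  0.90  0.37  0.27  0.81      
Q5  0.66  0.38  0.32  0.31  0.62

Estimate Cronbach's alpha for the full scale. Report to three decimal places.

Σσᵢ² = 2.69 + 1.74 + 0.72 + 0.81 + 0.62 = 6.58
Sum of off-diagonal covariances = 5.33
σ²_T = 6.58 + 2 × 5.33 = 17.24
α = (k/(k−1))·(1 − Σσᵢ²/σ²_T) = (5/4)·(1 − 6.58/17.24) = 0.773

Cronbach's alpha = 0.773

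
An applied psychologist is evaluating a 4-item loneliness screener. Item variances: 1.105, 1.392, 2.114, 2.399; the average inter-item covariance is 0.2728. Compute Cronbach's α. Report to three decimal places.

ΣVar(i) = 1.105 + 1.392 + 2.114 + 2.399 = 7.010
Sum of the 6 distinct covariances = 6 × 0.2728 = 1.6368
σ²_T = ΣVar(i) + 2·Σcov = 7.010 + 2 × 1.6368 = 10.2836
α = (4/3)·(1 − 7.010/10.2836) = 0.424

Cronbach's α = 0.424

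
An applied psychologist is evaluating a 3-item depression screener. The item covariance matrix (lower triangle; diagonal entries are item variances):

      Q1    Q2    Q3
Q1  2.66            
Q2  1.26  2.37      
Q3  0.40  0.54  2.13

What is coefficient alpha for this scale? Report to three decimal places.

α = 0.571

sum of item variances = 2.66 + 2.37 + 2.13 = 7.16
Σ_{i<j} σ_ij = 2.20
σ²_T = 7.16 + 2 × 2.20 = 11.56
α = (k/(k−1))·(1 − sum of item variances/σ²_T) = (3/2)·(1 − 7.16/11.56) = 0.571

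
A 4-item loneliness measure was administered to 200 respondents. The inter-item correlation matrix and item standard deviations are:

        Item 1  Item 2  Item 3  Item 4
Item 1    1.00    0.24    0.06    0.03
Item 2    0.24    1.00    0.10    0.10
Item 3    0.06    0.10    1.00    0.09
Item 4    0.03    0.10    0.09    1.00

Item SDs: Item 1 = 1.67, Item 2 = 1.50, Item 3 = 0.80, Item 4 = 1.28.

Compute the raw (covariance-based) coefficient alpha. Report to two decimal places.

coefficient alpha = 0.32

Σσ²ᵢ = 1.67² + 1.50² + 0.80² + 1.28² = 7.3173
Covariances σ_ij = r_ij · s_i · s_j:
  σ(Item 1,Item 2) = 0.24 × 1.67 × 1.50 = 0.6012
  σ(Item 1,Item 3) = 0.06 × 1.67 × 0.80 = 0.0802
  σ(Item 1,Item 4) = 0.03 × 1.67 × 1.28 = 0.0641
  σ(Item 2,Item 3) = 0.10 × 1.50 × 0.80 = 0.1200
  σ(Item 2,Item 4) = 0.10 × 1.50 × 1.28 = 0.1920
  σ(Item 3,Item 4) = 0.09 × 0.80 × 1.28 = 0.0922
σ²_T = Σσ²ᵢ + 2·Σσ_ij = 7.3173 + 2 × 1.1497 = 9.6167
α = (4/3)·(1 − 7.3173/9.6167) = 0.32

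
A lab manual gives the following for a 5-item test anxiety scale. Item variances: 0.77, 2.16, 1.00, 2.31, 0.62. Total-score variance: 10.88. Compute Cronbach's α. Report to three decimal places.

Cronbach's α = 0.462

Σσ²ᵢ = 0.77 + 2.16 + 1.00 + 2.31 + 0.62 = 6.86
α = (k/(k−1))·(1 − Σσ²ᵢ/σ²_total) = (5/4)·(1 − 6.86/10.88) = 0.462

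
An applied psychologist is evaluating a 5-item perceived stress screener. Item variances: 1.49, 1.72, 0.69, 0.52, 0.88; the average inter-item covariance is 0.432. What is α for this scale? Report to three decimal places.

α = 0.775

Σσ²ᵢ = 1.49 + 1.72 + 0.69 + 0.52 + 0.88 = 5.30
Sum of the 10 distinct covariances = 10 × 0.432 = 4.320
σ²_T = Σσ²ᵢ + 2·Σcov = 5.30 + 2 × 4.320 = 13.940
α = (5/4)·(1 − 5.30/13.940) = 0.775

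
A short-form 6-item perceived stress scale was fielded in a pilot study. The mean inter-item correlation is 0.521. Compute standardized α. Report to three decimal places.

standardized α = 0.867

Standardized α = k·r̄ / (1 + (k−1)·r̄) = 6 × 0.521 / (1 + 5 × 0.521)
  = 3.1260 / 3.6050 = 0.867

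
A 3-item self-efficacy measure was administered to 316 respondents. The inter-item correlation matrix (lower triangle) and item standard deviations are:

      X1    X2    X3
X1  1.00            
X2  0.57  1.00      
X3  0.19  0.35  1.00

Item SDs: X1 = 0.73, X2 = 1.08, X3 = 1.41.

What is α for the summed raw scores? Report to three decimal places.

α = 0.585

Σσ²ᵢ = 0.73² + 1.08² + 1.41² = 3.6874
Covariances σ_ij = r_ij · s_i · s_j:
  σ(X1,X2) = 0.57 × 0.73 × 1.08 = 0.4494
  σ(X1,X3) = 0.19 × 0.73 × 1.41 = 0.1956
  σ(X2,X3) = 0.35 × 1.08 × 1.41 = 0.5330
σ²_T = Σσ²ᵢ + 2·Σσ_ij = 3.6874 + 2 × 1.1780 = 6.0434
α = (3/2)·(1 − 3.6874/6.0434) = 0.585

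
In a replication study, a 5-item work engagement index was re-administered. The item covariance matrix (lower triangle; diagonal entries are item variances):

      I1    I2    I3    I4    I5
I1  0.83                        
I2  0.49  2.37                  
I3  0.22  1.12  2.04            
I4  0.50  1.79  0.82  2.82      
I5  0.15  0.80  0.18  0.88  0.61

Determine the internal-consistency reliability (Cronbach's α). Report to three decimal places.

Cronbach's α = 0.770

Σσ²ᵢ = 0.83 + 2.37 + 2.04 + 2.82 + 0.61 = 8.67
Sum of the distinct covariances = 6.95
σ²_T = 8.67 + 2 × 6.95 = 22.57
α = (k/(k−1))·(1 − Σσ²ᵢ/σ²_T) = (5/4)·(1 − 8.67/22.57) = 0.770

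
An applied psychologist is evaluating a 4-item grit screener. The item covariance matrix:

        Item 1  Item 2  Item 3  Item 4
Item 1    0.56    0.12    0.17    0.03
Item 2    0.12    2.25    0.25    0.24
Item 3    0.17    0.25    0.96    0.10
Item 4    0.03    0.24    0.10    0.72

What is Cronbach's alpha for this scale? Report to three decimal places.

Cronbach's alpha = 0.385

ΣVar(i) = 0.56 + 2.25 + 0.96 + 0.72 = 4.49
Sum of the distinct covariances = 0.91
σ²_total = 4.49 + 2 × 0.91 = 6.31
α = (k/(k−1))·(1 − ΣVar(i)/σ²_total) = (4/3)·(1 − 4.49/6.31) = 0.385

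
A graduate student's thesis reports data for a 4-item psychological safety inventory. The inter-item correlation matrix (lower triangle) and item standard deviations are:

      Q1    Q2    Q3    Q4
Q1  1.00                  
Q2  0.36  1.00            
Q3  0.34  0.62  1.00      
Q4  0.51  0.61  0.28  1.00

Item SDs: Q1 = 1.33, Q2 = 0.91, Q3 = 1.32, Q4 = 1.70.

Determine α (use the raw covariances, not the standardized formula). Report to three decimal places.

α = 0.740

Σσ²ᵢ = 1.33² + 0.91² + 1.32² + 1.70² = 7.2294
Covariances σ_ij = r_ij · s_i · s_j:
  σ(Q1,Q2) = 0.36 × 1.33 × 0.91 = 0.4357
  σ(Q1,Q3) = 0.34 × 1.33 × 1.32 = 0.5969
  σ(Q1,Q4) = 0.51 × 1.33 × 1.70 = 1.1531
  σ(Q2,Q3) = 0.62 × 0.91 × 1.32 = 0.7447
  σ(Q2,Q4) = 0.61 × 0.91 × 1.70 = 0.9437
  σ(Q3,Q4) = 0.28 × 1.32 × 1.70 = 0.6283
σ²_T = Σσ²ᵢ + 2·Σσ_ij = 7.2294 + 2 × 4.5024 = 16.2342
α = (4/3)·(1 − 7.2294/16.2342) = 0.740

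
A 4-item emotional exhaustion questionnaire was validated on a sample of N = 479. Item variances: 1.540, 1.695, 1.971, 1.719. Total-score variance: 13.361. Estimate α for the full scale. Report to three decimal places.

sum of item variances = 1.540 + 1.695 + 1.971 + 1.719 = 6.925
α = (k/(k−1))·(1 − sum of item variances/Var(T)) = (4/3)·(1 − 6.925/13.361) = 0.642

α = 0.642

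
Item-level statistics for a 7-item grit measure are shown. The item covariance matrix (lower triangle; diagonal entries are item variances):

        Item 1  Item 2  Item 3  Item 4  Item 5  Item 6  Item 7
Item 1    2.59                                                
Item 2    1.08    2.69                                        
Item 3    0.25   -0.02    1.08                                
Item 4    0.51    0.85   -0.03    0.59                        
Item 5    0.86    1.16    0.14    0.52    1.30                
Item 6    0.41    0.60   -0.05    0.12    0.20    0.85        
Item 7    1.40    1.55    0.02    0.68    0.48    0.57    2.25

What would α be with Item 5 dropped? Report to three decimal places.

Remaining items: Item 1, Item 2, Item 3, Item 4, Item 6, Item 7 (k = 6).
Σσ²ᵢ = 2.59 + 2.69 + 1.08 + 0.59 + 0.85 + 2.25 = 10.05
total variance = 10.05 + 2 × 7.94 = 25.93
α (item deleted) = (6/5)·(1 − 10.05/25.93) = 0.735

α = 0.735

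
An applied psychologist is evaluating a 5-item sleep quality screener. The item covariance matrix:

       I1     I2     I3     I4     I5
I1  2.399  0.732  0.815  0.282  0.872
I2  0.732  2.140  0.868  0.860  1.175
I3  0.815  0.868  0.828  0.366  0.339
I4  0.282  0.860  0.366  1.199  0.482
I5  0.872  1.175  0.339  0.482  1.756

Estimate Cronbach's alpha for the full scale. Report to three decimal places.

Σσᵢ² = 2.399 + 2.140 + 0.828 + 1.199 + 1.756 = 8.322
Sum of the distinct covariances = 6.791
σ²_T = 8.322 + 2 × 6.791 = 21.904
α = (k/(k−1))·(1 − Σσᵢ²/σ²_T) = (5/4)·(1 − 8.322/21.904) = 0.775

Cronbach's alpha = 0.775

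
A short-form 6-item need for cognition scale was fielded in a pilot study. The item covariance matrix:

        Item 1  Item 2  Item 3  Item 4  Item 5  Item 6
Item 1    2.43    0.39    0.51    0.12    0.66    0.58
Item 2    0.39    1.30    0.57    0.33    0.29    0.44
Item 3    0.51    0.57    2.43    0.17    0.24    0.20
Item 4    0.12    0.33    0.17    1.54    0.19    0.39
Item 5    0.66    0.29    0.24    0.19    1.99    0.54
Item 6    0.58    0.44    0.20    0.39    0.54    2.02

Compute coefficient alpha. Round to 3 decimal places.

Σσ²ᵢ = 2.43 + 1.30 + 2.43 + 1.54 + 1.99 + 2.02 = 11.71
Sum of the distinct covariances = 5.62
σ²_T = 11.71 + 2 × 5.62 = 22.95
α = (k/(k−1))·(1 − Σσ²ᵢ/σ²_T) = (6/5)·(1 − 11.71/22.95) = 0.588

α = 0.588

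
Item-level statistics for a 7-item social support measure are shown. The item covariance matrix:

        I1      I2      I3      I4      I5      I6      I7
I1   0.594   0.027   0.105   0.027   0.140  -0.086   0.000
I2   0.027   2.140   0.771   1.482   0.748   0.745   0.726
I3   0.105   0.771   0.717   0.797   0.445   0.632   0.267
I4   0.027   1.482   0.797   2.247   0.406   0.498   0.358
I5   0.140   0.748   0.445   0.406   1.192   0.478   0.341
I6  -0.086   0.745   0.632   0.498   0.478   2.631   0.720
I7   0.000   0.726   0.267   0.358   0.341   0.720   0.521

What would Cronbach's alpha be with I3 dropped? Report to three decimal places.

Remaining items: I1, I2, I4, I5, I6, I7 (k = 6).
ΣVar(i) = 0.594 + 2.140 + 2.247 + 1.192 + 2.631 + 0.521 = 9.325
total variance = 9.325 + 2 × 6.610 = 22.545
α (item deleted) = (6/5)·(1 − 9.325/22.545) = 0.704

α = 0.704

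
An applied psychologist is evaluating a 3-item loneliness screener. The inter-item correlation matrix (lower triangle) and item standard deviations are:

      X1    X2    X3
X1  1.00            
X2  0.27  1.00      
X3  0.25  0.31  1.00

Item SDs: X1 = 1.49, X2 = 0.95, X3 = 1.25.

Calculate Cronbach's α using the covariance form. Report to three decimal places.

Σσ²ᵢ = 1.49² + 0.95² + 1.25² = 4.6851
Covariances σ_ij = r_ij · s_i · s_j:
  σ(X1,X2) = 0.27 × 1.49 × 0.95 = 0.3822
  σ(X1,X3) = 0.25 × 1.49 × 1.25 = 0.4656
  σ(X2,X3) = 0.31 × 0.95 × 1.25 = 0.3681
σ²_T = Σσ²ᵢ + 2·Σσ_ij = 4.6851 + 2 × 1.2159 = 7.1169
α = (3/2)·(1 − 4.6851/7.1169) = 0.513

α = 0.513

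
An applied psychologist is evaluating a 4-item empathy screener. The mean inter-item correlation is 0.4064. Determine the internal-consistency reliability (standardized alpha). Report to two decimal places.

Standardized α = k·r̄ / (1 + (k−1)·r̄) = 4 × 0.4064 / (1 + 3 × 0.4064)
  = 1.6256 / 2.2192 = 0.73

α = 0.73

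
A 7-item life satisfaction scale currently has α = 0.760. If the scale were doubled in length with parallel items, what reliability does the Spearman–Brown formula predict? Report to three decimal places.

predicted reliability = 0.864

Length factor m = 2
α' = m·α / (1 + (m−1)·α)
   = 2 × 0.760 / (1 + (2 − 1) × 0.760)
   = 1.5200 / 1.7600 = 0.864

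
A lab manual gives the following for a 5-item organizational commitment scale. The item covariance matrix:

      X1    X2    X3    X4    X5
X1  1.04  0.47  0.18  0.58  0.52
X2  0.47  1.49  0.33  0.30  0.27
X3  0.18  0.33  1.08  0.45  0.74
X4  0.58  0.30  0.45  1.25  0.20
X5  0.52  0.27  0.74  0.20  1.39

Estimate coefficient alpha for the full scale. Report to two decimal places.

Σσᵢ² = 1.04 + 1.49 + 1.08 + 1.25 + 1.39 = 6.25
Sum of the distinct covariances = 4.04
total variance = 6.25 + 2 × 4.04 = 14.33
α = (k/(k−1))·(1 − Σσᵢ²/total variance) = (5/4)·(1 − 6.25/14.33) = 0.70

α = 0.70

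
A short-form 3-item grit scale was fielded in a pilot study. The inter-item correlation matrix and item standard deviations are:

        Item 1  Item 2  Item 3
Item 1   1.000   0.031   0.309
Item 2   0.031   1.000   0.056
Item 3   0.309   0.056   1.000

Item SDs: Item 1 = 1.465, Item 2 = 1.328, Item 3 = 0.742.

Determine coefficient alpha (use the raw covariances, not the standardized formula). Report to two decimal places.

coefficient alpha = 0.25

Σσ²ᵢ = 1.465² + 1.328² + 0.742² = 4.4604
Covariances σ_ij = r_ij · s_i · s_j:
  σ(Item 1,Item 2) = 0.031 × 1.465 × 1.328 = 0.0603
  σ(Item 1,Item 3) = 0.309 × 1.465 × 0.742 = 0.3359
  σ(Item 2,Item 3) = 0.056 × 1.328 × 0.742 = 0.0552
σ²_T = Σσ²ᵢ + 2·Σσ_ij = 4.4604 + 2 × 0.4514 = 5.3632
α = (3/2)·(1 − 4.4604/5.3632) = 0.25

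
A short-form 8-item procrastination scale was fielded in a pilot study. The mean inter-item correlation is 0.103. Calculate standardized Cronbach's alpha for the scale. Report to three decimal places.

Standardized α = k·r̄ / (1 + (k−1)·r̄) = 8 × 0.103 / (1 + 7 × 0.103)
  = 0.8240 / 1.7210 = 0.479

standardized Cronbach's alpha = 0.479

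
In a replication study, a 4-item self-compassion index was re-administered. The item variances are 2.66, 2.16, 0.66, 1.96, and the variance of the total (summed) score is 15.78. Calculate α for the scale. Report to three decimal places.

Σσ²ᵢ = 2.66 + 2.16 + 0.66 + 1.96 = 7.44
α = (k/(k−1))·(1 − Σσ²ᵢ/σ²_T) = (4/3)·(1 − 7.44/15.78) = 0.705

α = 0.705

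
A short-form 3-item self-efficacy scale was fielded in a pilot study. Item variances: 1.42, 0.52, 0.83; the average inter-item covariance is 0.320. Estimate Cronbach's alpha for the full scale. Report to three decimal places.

Σσᵢ² = 1.42 + 0.52 + 0.83 = 2.77
Sum of the 3 distinct covariances = 3 × 0.320 = 0.960
σ²_T = Σσᵢ² + 2·Σcov = 2.77 + 2 × 0.960 = 4.690
α = (3/2)·(1 − 2.77/4.690) = 0.614

Cronbach's alpha = 0.614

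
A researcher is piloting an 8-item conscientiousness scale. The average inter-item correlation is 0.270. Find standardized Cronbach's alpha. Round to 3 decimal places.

Standardized α = k·r̄ / (1 + (k−1)·r̄) = 8 × 0.270 / (1 + 7 × 0.270)
  = 2.1600 / 2.8900 = 0.747

standardized Cronbach's alpha = 0.747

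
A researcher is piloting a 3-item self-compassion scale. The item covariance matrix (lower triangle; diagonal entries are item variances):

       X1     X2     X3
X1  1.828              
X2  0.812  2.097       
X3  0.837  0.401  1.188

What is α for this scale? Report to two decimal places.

α = 0.67

ΣVar(i) = 1.828 + 2.097 + 1.188 = 5.113
Sum of off-diagonal covariances = 2.050
σ²_total = 5.113 + 2 × 2.050 = 9.213
α = (k/(k−1))·(1 − ΣVar(i)/σ²_total) = (3/2)·(1 − 5.113/9.213) = 0.67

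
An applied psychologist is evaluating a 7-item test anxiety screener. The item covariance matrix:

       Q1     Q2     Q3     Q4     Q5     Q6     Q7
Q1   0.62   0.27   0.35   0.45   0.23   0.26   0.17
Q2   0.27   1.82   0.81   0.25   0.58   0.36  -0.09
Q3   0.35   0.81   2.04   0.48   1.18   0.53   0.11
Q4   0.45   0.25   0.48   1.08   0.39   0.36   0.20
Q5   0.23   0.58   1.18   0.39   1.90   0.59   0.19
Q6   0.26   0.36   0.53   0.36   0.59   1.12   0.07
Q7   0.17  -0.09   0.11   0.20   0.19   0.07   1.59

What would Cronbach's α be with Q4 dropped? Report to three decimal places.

Remaining items: Q1, Q2, Q3, Q5, Q6, Q7 (k = 6).
Σσ²ᵢ = 0.62 + 1.82 + 2.04 + 1.90 + 1.12 + 1.59 = 9.09
total variance = 9.09 + 2 × 5.61 = 20.31
α (item deleted) = (6/5)·(1 − 9.09/20.31) = 0.663

α = 0.663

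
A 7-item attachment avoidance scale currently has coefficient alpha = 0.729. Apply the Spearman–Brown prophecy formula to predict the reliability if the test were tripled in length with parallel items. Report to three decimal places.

Length factor m = 3
α' = m·α / (1 + (m−1)·α)
   = 3 × 0.729 / (1 + (3 − 1) × 0.729)
   = 2.1870 / 2.4580 = 0.890

predicted reliability = 0.890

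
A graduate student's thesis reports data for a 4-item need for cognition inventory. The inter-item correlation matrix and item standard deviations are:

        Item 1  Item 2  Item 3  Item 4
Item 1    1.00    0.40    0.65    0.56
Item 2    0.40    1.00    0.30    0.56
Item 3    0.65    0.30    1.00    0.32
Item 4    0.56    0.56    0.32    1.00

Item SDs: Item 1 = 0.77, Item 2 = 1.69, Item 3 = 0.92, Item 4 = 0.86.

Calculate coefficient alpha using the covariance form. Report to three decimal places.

coefficient alpha = 0.712

Σσ²ᵢ = 0.77² + 1.69² + 0.92² + 0.86² = 5.0350
Covariances σ_ij = r_ij · s_i · s_j:
  σ(Item 1,Item 2) = 0.40 × 0.77 × 1.69 = 0.5205
  σ(Item 1,Item 3) = 0.65 × 0.77 × 0.92 = 0.4605
  σ(Item 1,Item 4) = 0.56 × 0.77 × 0.86 = 0.3708
  σ(Item 2,Item 3) = 0.30 × 1.69 × 0.92 = 0.4664
  σ(Item 2,Item 4) = 0.56 × 1.69 × 0.86 = 0.8139
  σ(Item 3,Item 4) = 0.32 × 0.92 × 0.86 = 0.2532
σ²_T = Σσ²ᵢ + 2·Σσ_ij = 5.0350 + 2 × 2.8853 = 10.8056
α = (4/3)·(1 − 5.0350/10.8056) = 0.712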